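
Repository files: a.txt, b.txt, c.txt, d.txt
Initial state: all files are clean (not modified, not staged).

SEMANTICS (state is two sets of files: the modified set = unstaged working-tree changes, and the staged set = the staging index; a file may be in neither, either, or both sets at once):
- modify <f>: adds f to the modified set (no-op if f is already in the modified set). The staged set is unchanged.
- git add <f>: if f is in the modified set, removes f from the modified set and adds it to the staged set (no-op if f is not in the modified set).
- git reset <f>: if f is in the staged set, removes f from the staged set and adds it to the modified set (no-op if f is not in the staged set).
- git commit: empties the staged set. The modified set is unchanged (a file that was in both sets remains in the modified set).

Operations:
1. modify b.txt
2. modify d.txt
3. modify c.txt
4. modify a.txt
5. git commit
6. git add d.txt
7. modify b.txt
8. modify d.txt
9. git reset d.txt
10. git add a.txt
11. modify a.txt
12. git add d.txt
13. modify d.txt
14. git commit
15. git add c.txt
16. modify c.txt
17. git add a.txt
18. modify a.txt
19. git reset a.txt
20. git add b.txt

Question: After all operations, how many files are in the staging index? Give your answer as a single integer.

After op 1 (modify b.txt): modified={b.txt} staged={none}
After op 2 (modify d.txt): modified={b.txt, d.txt} staged={none}
After op 3 (modify c.txt): modified={b.txt, c.txt, d.txt} staged={none}
After op 4 (modify a.txt): modified={a.txt, b.txt, c.txt, d.txt} staged={none}
After op 5 (git commit): modified={a.txt, b.txt, c.txt, d.txt} staged={none}
After op 6 (git add d.txt): modified={a.txt, b.txt, c.txt} staged={d.txt}
After op 7 (modify b.txt): modified={a.txt, b.txt, c.txt} staged={d.txt}
After op 8 (modify d.txt): modified={a.txt, b.txt, c.txt, d.txt} staged={d.txt}
After op 9 (git reset d.txt): modified={a.txt, b.txt, c.txt, d.txt} staged={none}
After op 10 (git add a.txt): modified={b.txt, c.txt, d.txt} staged={a.txt}
After op 11 (modify a.txt): modified={a.txt, b.txt, c.txt, d.txt} staged={a.txt}
After op 12 (git add d.txt): modified={a.txt, b.txt, c.txt} staged={a.txt, d.txt}
After op 13 (modify d.txt): modified={a.txt, b.txt, c.txt, d.txt} staged={a.txt, d.txt}
After op 14 (git commit): modified={a.txt, b.txt, c.txt, d.txt} staged={none}
After op 15 (git add c.txt): modified={a.txt, b.txt, d.txt} staged={c.txt}
After op 16 (modify c.txt): modified={a.txt, b.txt, c.txt, d.txt} staged={c.txt}
After op 17 (git add a.txt): modified={b.txt, c.txt, d.txt} staged={a.txt, c.txt}
After op 18 (modify a.txt): modified={a.txt, b.txt, c.txt, d.txt} staged={a.txt, c.txt}
After op 19 (git reset a.txt): modified={a.txt, b.txt, c.txt, d.txt} staged={c.txt}
After op 20 (git add b.txt): modified={a.txt, c.txt, d.txt} staged={b.txt, c.txt}
Final staged set: {b.txt, c.txt} -> count=2

Answer: 2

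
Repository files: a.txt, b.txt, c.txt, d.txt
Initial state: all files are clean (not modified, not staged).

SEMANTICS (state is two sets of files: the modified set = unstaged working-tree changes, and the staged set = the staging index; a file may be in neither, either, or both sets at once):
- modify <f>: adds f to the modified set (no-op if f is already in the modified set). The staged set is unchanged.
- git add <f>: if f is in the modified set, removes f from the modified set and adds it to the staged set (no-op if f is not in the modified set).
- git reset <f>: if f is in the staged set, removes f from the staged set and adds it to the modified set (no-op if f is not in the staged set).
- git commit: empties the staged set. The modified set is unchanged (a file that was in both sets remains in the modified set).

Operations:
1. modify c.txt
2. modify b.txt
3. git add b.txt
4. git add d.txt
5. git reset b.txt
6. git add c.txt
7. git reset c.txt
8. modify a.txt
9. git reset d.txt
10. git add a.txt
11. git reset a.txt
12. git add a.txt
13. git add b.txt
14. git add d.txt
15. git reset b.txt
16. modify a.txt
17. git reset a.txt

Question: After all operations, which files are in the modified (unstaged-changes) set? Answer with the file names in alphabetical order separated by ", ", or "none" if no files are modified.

After op 1 (modify c.txt): modified={c.txt} staged={none}
After op 2 (modify b.txt): modified={b.txt, c.txt} staged={none}
After op 3 (git add b.txt): modified={c.txt} staged={b.txt}
After op 4 (git add d.txt): modified={c.txt} staged={b.txt}
After op 5 (git reset b.txt): modified={b.txt, c.txt} staged={none}
After op 6 (git add c.txt): modified={b.txt} staged={c.txt}
After op 7 (git reset c.txt): modified={b.txt, c.txt} staged={none}
After op 8 (modify a.txt): modified={a.txt, b.txt, c.txt} staged={none}
After op 9 (git reset d.txt): modified={a.txt, b.txt, c.txt} staged={none}
After op 10 (git add a.txt): modified={b.txt, c.txt} staged={a.txt}
After op 11 (git reset a.txt): modified={a.txt, b.txt, c.txt} staged={none}
After op 12 (git add a.txt): modified={b.txt, c.txt} staged={a.txt}
After op 13 (git add b.txt): modified={c.txt} staged={a.txt, b.txt}
After op 14 (git add d.txt): modified={c.txt} staged={a.txt, b.txt}
After op 15 (git reset b.txt): modified={b.txt, c.txt} staged={a.txt}
After op 16 (modify a.txt): modified={a.txt, b.txt, c.txt} staged={a.txt}
After op 17 (git reset a.txt): modified={a.txt, b.txt, c.txt} staged={none}

Answer: a.txt, b.txt, c.txt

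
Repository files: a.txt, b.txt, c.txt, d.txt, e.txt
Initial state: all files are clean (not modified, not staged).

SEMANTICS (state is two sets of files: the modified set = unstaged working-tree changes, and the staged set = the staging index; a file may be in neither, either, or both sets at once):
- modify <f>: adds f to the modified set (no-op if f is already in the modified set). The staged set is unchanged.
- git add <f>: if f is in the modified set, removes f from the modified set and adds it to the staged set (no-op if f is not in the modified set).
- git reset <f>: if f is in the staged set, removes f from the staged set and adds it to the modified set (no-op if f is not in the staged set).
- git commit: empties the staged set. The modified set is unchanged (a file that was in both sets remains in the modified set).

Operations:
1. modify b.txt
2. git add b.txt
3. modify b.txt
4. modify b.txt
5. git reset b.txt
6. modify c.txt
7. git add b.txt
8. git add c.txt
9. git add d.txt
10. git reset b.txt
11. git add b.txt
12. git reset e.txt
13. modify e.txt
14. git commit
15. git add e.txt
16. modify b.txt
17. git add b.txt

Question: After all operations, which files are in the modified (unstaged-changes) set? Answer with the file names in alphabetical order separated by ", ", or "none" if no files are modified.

After op 1 (modify b.txt): modified={b.txt} staged={none}
After op 2 (git add b.txt): modified={none} staged={b.txt}
After op 3 (modify b.txt): modified={b.txt} staged={b.txt}
After op 4 (modify b.txt): modified={b.txt} staged={b.txt}
After op 5 (git reset b.txt): modified={b.txt} staged={none}
After op 6 (modify c.txt): modified={b.txt, c.txt} staged={none}
After op 7 (git add b.txt): modified={c.txt} staged={b.txt}
After op 8 (git add c.txt): modified={none} staged={b.txt, c.txt}
After op 9 (git add d.txt): modified={none} staged={b.txt, c.txt}
After op 10 (git reset b.txt): modified={b.txt} staged={c.txt}
After op 11 (git add b.txt): modified={none} staged={b.txt, c.txt}
After op 12 (git reset e.txt): modified={none} staged={b.txt, c.txt}
After op 13 (modify e.txt): modified={e.txt} staged={b.txt, c.txt}
After op 14 (git commit): modified={e.txt} staged={none}
After op 15 (git add e.txt): modified={none} staged={e.txt}
After op 16 (modify b.txt): modified={b.txt} staged={e.txt}
After op 17 (git add b.txt): modified={none} staged={b.txt, e.txt}

Answer: none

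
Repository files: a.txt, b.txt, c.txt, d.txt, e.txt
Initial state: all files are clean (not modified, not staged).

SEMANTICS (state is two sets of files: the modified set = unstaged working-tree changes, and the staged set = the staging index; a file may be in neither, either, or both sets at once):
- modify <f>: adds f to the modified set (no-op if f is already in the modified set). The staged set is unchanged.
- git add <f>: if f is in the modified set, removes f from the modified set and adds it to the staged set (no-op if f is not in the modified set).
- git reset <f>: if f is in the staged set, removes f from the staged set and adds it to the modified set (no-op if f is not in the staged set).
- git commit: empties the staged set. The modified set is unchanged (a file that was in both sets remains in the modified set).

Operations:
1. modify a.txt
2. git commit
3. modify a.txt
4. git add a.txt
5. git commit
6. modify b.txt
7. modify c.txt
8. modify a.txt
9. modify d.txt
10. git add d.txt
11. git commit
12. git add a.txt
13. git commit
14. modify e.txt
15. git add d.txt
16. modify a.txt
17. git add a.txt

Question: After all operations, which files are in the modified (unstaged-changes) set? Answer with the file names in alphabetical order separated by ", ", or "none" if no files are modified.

Answer: b.txt, c.txt, e.txt

Derivation:
After op 1 (modify a.txt): modified={a.txt} staged={none}
After op 2 (git commit): modified={a.txt} staged={none}
After op 3 (modify a.txt): modified={a.txt} staged={none}
After op 4 (git add a.txt): modified={none} staged={a.txt}
After op 5 (git commit): modified={none} staged={none}
After op 6 (modify b.txt): modified={b.txt} staged={none}
After op 7 (modify c.txt): modified={b.txt, c.txt} staged={none}
After op 8 (modify a.txt): modified={a.txt, b.txt, c.txt} staged={none}
After op 9 (modify d.txt): modified={a.txt, b.txt, c.txt, d.txt} staged={none}
After op 10 (git add d.txt): modified={a.txt, b.txt, c.txt} staged={d.txt}
After op 11 (git commit): modified={a.txt, b.txt, c.txt} staged={none}
After op 12 (git add a.txt): modified={b.txt, c.txt} staged={a.txt}
After op 13 (git commit): modified={b.txt, c.txt} staged={none}
After op 14 (modify e.txt): modified={b.txt, c.txt, e.txt} staged={none}
After op 15 (git add d.txt): modified={b.txt, c.txt, e.txt} staged={none}
After op 16 (modify a.txt): modified={a.txt, b.txt, c.txt, e.txt} staged={none}
After op 17 (git add a.txt): modified={b.txt, c.txt, e.txt} staged={a.txt}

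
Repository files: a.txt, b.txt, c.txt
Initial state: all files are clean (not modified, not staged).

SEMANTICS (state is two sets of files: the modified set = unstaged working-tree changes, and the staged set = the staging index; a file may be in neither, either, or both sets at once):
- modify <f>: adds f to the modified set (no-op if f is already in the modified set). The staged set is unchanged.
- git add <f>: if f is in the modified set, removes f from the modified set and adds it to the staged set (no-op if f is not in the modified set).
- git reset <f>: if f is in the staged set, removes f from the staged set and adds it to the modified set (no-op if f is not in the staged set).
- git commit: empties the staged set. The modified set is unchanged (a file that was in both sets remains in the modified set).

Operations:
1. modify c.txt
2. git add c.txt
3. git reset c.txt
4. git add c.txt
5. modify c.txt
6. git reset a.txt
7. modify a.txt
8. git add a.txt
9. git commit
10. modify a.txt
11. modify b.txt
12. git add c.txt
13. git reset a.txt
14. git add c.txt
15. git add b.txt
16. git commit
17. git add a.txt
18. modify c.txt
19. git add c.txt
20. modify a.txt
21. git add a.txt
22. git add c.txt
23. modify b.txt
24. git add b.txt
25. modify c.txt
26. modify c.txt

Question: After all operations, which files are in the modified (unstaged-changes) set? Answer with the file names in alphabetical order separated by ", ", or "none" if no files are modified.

Answer: c.txt

Derivation:
After op 1 (modify c.txt): modified={c.txt} staged={none}
After op 2 (git add c.txt): modified={none} staged={c.txt}
After op 3 (git reset c.txt): modified={c.txt} staged={none}
After op 4 (git add c.txt): modified={none} staged={c.txt}
After op 5 (modify c.txt): modified={c.txt} staged={c.txt}
After op 6 (git reset a.txt): modified={c.txt} staged={c.txt}
After op 7 (modify a.txt): modified={a.txt, c.txt} staged={c.txt}
After op 8 (git add a.txt): modified={c.txt} staged={a.txt, c.txt}
After op 9 (git commit): modified={c.txt} staged={none}
After op 10 (modify a.txt): modified={a.txt, c.txt} staged={none}
After op 11 (modify b.txt): modified={a.txt, b.txt, c.txt} staged={none}
After op 12 (git add c.txt): modified={a.txt, b.txt} staged={c.txt}
After op 13 (git reset a.txt): modified={a.txt, b.txt} staged={c.txt}
After op 14 (git add c.txt): modified={a.txt, b.txt} staged={c.txt}
After op 15 (git add b.txt): modified={a.txt} staged={b.txt, c.txt}
After op 16 (git commit): modified={a.txt} staged={none}
After op 17 (git add a.txt): modified={none} staged={a.txt}
After op 18 (modify c.txt): modified={c.txt} staged={a.txt}
After op 19 (git add c.txt): modified={none} staged={a.txt, c.txt}
After op 20 (modify a.txt): modified={a.txt} staged={a.txt, c.txt}
After op 21 (git add a.txt): modified={none} staged={a.txt, c.txt}
After op 22 (git add c.txt): modified={none} staged={a.txt, c.txt}
After op 23 (modify b.txt): modified={b.txt} staged={a.txt, c.txt}
After op 24 (git add b.txt): modified={none} staged={a.txt, b.txt, c.txt}
After op 25 (modify c.txt): modified={c.txt} staged={a.txt, b.txt, c.txt}
After op 26 (modify c.txt): modified={c.txt} staged={a.txt, b.txt, c.txt}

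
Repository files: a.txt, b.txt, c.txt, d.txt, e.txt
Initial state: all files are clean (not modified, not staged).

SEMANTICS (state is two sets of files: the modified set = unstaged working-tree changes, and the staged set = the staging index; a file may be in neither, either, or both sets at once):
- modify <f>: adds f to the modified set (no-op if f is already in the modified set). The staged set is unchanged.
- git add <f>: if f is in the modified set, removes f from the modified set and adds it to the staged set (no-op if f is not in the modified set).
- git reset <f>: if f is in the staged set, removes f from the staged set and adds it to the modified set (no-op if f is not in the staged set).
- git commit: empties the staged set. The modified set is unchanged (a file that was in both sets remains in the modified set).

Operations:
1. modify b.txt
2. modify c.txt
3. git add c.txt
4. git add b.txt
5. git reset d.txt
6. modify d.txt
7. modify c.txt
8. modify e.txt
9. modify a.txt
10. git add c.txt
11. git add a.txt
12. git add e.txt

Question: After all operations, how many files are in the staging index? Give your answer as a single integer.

After op 1 (modify b.txt): modified={b.txt} staged={none}
After op 2 (modify c.txt): modified={b.txt, c.txt} staged={none}
After op 3 (git add c.txt): modified={b.txt} staged={c.txt}
After op 4 (git add b.txt): modified={none} staged={b.txt, c.txt}
After op 5 (git reset d.txt): modified={none} staged={b.txt, c.txt}
After op 6 (modify d.txt): modified={d.txt} staged={b.txt, c.txt}
After op 7 (modify c.txt): modified={c.txt, d.txt} staged={b.txt, c.txt}
After op 8 (modify e.txt): modified={c.txt, d.txt, e.txt} staged={b.txt, c.txt}
After op 9 (modify a.txt): modified={a.txt, c.txt, d.txt, e.txt} staged={b.txt, c.txt}
After op 10 (git add c.txt): modified={a.txt, d.txt, e.txt} staged={b.txt, c.txt}
After op 11 (git add a.txt): modified={d.txt, e.txt} staged={a.txt, b.txt, c.txt}
After op 12 (git add e.txt): modified={d.txt} staged={a.txt, b.txt, c.txt, e.txt}
Final staged set: {a.txt, b.txt, c.txt, e.txt} -> count=4

Answer: 4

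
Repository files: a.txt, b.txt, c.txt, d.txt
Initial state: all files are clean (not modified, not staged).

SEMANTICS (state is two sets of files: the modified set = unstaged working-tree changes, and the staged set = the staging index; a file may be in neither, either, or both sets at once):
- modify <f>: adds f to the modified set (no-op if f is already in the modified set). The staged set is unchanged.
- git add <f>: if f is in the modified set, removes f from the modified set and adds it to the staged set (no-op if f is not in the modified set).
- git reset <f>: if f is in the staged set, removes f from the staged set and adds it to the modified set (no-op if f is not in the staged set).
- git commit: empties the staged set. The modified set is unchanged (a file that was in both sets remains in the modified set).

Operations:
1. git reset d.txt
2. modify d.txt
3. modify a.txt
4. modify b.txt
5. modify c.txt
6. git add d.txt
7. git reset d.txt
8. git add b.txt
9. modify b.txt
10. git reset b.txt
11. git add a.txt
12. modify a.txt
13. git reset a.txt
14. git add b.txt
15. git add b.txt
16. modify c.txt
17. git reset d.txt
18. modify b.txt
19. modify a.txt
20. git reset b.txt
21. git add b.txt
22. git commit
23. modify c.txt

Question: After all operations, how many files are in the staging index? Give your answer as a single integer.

After op 1 (git reset d.txt): modified={none} staged={none}
After op 2 (modify d.txt): modified={d.txt} staged={none}
After op 3 (modify a.txt): modified={a.txt, d.txt} staged={none}
After op 4 (modify b.txt): modified={a.txt, b.txt, d.txt} staged={none}
After op 5 (modify c.txt): modified={a.txt, b.txt, c.txt, d.txt} staged={none}
After op 6 (git add d.txt): modified={a.txt, b.txt, c.txt} staged={d.txt}
After op 7 (git reset d.txt): modified={a.txt, b.txt, c.txt, d.txt} staged={none}
After op 8 (git add b.txt): modified={a.txt, c.txt, d.txt} staged={b.txt}
After op 9 (modify b.txt): modified={a.txt, b.txt, c.txt, d.txt} staged={b.txt}
After op 10 (git reset b.txt): modified={a.txt, b.txt, c.txt, d.txt} staged={none}
After op 11 (git add a.txt): modified={b.txt, c.txt, d.txt} staged={a.txt}
After op 12 (modify a.txt): modified={a.txt, b.txt, c.txt, d.txt} staged={a.txt}
After op 13 (git reset a.txt): modified={a.txt, b.txt, c.txt, d.txt} staged={none}
After op 14 (git add b.txt): modified={a.txt, c.txt, d.txt} staged={b.txt}
After op 15 (git add b.txt): modified={a.txt, c.txt, d.txt} staged={b.txt}
After op 16 (modify c.txt): modified={a.txt, c.txt, d.txt} staged={b.txt}
After op 17 (git reset d.txt): modified={a.txt, c.txt, d.txt} staged={b.txt}
After op 18 (modify b.txt): modified={a.txt, b.txt, c.txt, d.txt} staged={b.txt}
After op 19 (modify a.txt): modified={a.txt, b.txt, c.txt, d.txt} staged={b.txt}
After op 20 (git reset b.txt): modified={a.txt, b.txt, c.txt, d.txt} staged={none}
After op 21 (git add b.txt): modified={a.txt, c.txt, d.txt} staged={b.txt}
After op 22 (git commit): modified={a.txt, c.txt, d.txt} staged={none}
After op 23 (modify c.txt): modified={a.txt, c.txt, d.txt} staged={none}
Final staged set: {none} -> count=0

Answer: 0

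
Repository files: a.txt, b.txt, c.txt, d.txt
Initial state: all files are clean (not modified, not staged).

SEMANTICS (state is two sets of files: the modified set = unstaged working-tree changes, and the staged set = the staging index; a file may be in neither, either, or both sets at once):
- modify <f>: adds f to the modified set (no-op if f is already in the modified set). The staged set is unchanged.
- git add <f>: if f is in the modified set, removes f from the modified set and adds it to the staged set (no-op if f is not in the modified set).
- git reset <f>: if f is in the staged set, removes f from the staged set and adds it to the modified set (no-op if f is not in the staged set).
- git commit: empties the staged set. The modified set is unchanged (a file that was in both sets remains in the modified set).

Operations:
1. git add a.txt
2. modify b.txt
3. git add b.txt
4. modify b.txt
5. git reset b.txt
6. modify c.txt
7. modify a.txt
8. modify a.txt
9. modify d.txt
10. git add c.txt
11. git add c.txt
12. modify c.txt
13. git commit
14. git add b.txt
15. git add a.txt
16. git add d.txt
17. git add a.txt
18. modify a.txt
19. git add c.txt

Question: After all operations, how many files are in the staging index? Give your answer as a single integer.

After op 1 (git add a.txt): modified={none} staged={none}
After op 2 (modify b.txt): modified={b.txt} staged={none}
After op 3 (git add b.txt): modified={none} staged={b.txt}
After op 4 (modify b.txt): modified={b.txt} staged={b.txt}
After op 5 (git reset b.txt): modified={b.txt} staged={none}
After op 6 (modify c.txt): modified={b.txt, c.txt} staged={none}
After op 7 (modify a.txt): modified={a.txt, b.txt, c.txt} staged={none}
After op 8 (modify a.txt): modified={a.txt, b.txt, c.txt} staged={none}
After op 9 (modify d.txt): modified={a.txt, b.txt, c.txt, d.txt} staged={none}
After op 10 (git add c.txt): modified={a.txt, b.txt, d.txt} staged={c.txt}
After op 11 (git add c.txt): modified={a.txt, b.txt, d.txt} staged={c.txt}
After op 12 (modify c.txt): modified={a.txt, b.txt, c.txt, d.txt} staged={c.txt}
After op 13 (git commit): modified={a.txt, b.txt, c.txt, d.txt} staged={none}
After op 14 (git add b.txt): modified={a.txt, c.txt, d.txt} staged={b.txt}
After op 15 (git add a.txt): modified={c.txt, d.txt} staged={a.txt, b.txt}
After op 16 (git add d.txt): modified={c.txt} staged={a.txt, b.txt, d.txt}
After op 17 (git add a.txt): modified={c.txt} staged={a.txt, b.txt, d.txt}
After op 18 (modify a.txt): modified={a.txt, c.txt} staged={a.txt, b.txt, d.txt}
After op 19 (git add c.txt): modified={a.txt} staged={a.txt, b.txt, c.txt, d.txt}
Final staged set: {a.txt, b.txt, c.txt, d.txt} -> count=4

Answer: 4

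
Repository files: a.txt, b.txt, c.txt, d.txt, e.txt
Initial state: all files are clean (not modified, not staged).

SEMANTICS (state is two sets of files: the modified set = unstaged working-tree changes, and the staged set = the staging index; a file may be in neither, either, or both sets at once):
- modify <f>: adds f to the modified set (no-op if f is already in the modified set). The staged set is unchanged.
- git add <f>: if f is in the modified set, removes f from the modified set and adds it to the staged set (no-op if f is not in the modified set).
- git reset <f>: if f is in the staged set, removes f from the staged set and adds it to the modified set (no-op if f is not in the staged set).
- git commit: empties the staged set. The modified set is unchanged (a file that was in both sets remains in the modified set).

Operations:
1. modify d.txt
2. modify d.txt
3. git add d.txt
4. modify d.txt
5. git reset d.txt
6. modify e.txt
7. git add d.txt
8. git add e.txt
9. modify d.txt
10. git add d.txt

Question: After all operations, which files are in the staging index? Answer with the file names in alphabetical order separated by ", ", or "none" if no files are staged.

After op 1 (modify d.txt): modified={d.txt} staged={none}
After op 2 (modify d.txt): modified={d.txt} staged={none}
After op 3 (git add d.txt): modified={none} staged={d.txt}
After op 4 (modify d.txt): modified={d.txt} staged={d.txt}
After op 5 (git reset d.txt): modified={d.txt} staged={none}
After op 6 (modify e.txt): modified={d.txt, e.txt} staged={none}
After op 7 (git add d.txt): modified={e.txt} staged={d.txt}
After op 8 (git add e.txt): modified={none} staged={d.txt, e.txt}
After op 9 (modify d.txt): modified={d.txt} staged={d.txt, e.txt}
After op 10 (git add d.txt): modified={none} staged={d.txt, e.txt}

Answer: d.txt, e.txt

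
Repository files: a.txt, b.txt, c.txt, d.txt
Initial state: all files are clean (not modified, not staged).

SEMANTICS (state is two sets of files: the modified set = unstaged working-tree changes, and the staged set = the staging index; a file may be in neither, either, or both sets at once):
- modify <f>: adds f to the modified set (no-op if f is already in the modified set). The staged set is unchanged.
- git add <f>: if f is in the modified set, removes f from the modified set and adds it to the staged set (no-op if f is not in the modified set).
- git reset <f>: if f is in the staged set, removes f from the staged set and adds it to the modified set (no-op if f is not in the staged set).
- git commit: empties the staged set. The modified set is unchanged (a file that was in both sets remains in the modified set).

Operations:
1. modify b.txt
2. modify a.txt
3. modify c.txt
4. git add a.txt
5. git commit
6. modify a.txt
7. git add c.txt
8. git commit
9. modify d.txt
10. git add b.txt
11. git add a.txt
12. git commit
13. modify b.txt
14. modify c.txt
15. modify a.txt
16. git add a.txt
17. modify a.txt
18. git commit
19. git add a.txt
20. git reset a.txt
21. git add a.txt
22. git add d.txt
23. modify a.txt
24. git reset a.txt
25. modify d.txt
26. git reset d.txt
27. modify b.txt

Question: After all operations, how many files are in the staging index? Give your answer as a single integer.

Answer: 0

Derivation:
After op 1 (modify b.txt): modified={b.txt} staged={none}
After op 2 (modify a.txt): modified={a.txt, b.txt} staged={none}
After op 3 (modify c.txt): modified={a.txt, b.txt, c.txt} staged={none}
After op 4 (git add a.txt): modified={b.txt, c.txt} staged={a.txt}
After op 5 (git commit): modified={b.txt, c.txt} staged={none}
After op 6 (modify a.txt): modified={a.txt, b.txt, c.txt} staged={none}
After op 7 (git add c.txt): modified={a.txt, b.txt} staged={c.txt}
After op 8 (git commit): modified={a.txt, b.txt} staged={none}
After op 9 (modify d.txt): modified={a.txt, b.txt, d.txt} staged={none}
After op 10 (git add b.txt): modified={a.txt, d.txt} staged={b.txt}
After op 11 (git add a.txt): modified={d.txt} staged={a.txt, b.txt}
After op 12 (git commit): modified={d.txt} staged={none}
After op 13 (modify b.txt): modified={b.txt, d.txt} staged={none}
After op 14 (modify c.txt): modified={b.txt, c.txt, d.txt} staged={none}
After op 15 (modify a.txt): modified={a.txt, b.txt, c.txt, d.txt} staged={none}
After op 16 (git add a.txt): modified={b.txt, c.txt, d.txt} staged={a.txt}
After op 17 (modify a.txt): modified={a.txt, b.txt, c.txt, d.txt} staged={a.txt}
After op 18 (git commit): modified={a.txt, b.txt, c.txt, d.txt} staged={none}
After op 19 (git add a.txt): modified={b.txt, c.txt, d.txt} staged={a.txt}
After op 20 (git reset a.txt): modified={a.txt, b.txt, c.txt, d.txt} staged={none}
After op 21 (git add a.txt): modified={b.txt, c.txt, d.txt} staged={a.txt}
After op 22 (git add d.txt): modified={b.txt, c.txt} staged={a.txt, d.txt}
After op 23 (modify a.txt): modified={a.txt, b.txt, c.txt} staged={a.txt, d.txt}
After op 24 (git reset a.txt): modified={a.txt, b.txt, c.txt} staged={d.txt}
After op 25 (modify d.txt): modified={a.txt, b.txt, c.txt, d.txt} staged={d.txt}
After op 26 (git reset d.txt): modified={a.txt, b.txt, c.txt, d.txt} staged={none}
After op 27 (modify b.txt): modified={a.txt, b.txt, c.txt, d.txt} staged={none}
Final staged set: {none} -> count=0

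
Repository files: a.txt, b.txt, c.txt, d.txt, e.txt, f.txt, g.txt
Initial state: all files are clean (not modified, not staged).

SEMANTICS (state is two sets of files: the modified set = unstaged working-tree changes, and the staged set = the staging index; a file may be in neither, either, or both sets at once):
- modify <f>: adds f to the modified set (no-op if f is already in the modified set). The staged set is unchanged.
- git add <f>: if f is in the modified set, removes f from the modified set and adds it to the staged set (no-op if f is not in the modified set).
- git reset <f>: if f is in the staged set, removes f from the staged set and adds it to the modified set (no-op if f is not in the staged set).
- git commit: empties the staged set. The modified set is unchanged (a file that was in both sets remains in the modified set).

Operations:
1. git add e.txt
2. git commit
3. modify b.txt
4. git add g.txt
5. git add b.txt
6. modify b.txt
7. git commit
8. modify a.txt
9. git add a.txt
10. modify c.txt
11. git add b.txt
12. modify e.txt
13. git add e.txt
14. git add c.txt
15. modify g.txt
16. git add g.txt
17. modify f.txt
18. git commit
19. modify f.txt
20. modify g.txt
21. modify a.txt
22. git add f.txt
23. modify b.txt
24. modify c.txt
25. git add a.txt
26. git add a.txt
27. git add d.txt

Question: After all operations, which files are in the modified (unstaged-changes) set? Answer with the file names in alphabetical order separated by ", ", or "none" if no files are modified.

Answer: b.txt, c.txt, g.txt

Derivation:
After op 1 (git add e.txt): modified={none} staged={none}
After op 2 (git commit): modified={none} staged={none}
After op 3 (modify b.txt): modified={b.txt} staged={none}
After op 4 (git add g.txt): modified={b.txt} staged={none}
After op 5 (git add b.txt): modified={none} staged={b.txt}
After op 6 (modify b.txt): modified={b.txt} staged={b.txt}
After op 7 (git commit): modified={b.txt} staged={none}
After op 8 (modify a.txt): modified={a.txt, b.txt} staged={none}
After op 9 (git add a.txt): modified={b.txt} staged={a.txt}
After op 10 (modify c.txt): modified={b.txt, c.txt} staged={a.txt}
After op 11 (git add b.txt): modified={c.txt} staged={a.txt, b.txt}
After op 12 (modify e.txt): modified={c.txt, e.txt} staged={a.txt, b.txt}
After op 13 (git add e.txt): modified={c.txt} staged={a.txt, b.txt, e.txt}
After op 14 (git add c.txt): modified={none} staged={a.txt, b.txt, c.txt, e.txt}
After op 15 (modify g.txt): modified={g.txt} staged={a.txt, b.txt, c.txt, e.txt}
After op 16 (git add g.txt): modified={none} staged={a.txt, b.txt, c.txt, e.txt, g.txt}
After op 17 (modify f.txt): modified={f.txt} staged={a.txt, b.txt, c.txt, e.txt, g.txt}
After op 18 (git commit): modified={f.txt} staged={none}
After op 19 (modify f.txt): modified={f.txt} staged={none}
After op 20 (modify g.txt): modified={f.txt, g.txt} staged={none}
After op 21 (modify a.txt): modified={a.txt, f.txt, g.txt} staged={none}
After op 22 (git add f.txt): modified={a.txt, g.txt} staged={f.txt}
After op 23 (modify b.txt): modified={a.txt, b.txt, g.txt} staged={f.txt}
After op 24 (modify c.txt): modified={a.txt, b.txt, c.txt, g.txt} staged={f.txt}
After op 25 (git add a.txt): modified={b.txt, c.txt, g.txt} staged={a.txt, f.txt}
After op 26 (git add a.txt): modified={b.txt, c.txt, g.txt} staged={a.txt, f.txt}
After op 27 (git add d.txt): modified={b.txt, c.txt, g.txt} staged={a.txt, f.txt}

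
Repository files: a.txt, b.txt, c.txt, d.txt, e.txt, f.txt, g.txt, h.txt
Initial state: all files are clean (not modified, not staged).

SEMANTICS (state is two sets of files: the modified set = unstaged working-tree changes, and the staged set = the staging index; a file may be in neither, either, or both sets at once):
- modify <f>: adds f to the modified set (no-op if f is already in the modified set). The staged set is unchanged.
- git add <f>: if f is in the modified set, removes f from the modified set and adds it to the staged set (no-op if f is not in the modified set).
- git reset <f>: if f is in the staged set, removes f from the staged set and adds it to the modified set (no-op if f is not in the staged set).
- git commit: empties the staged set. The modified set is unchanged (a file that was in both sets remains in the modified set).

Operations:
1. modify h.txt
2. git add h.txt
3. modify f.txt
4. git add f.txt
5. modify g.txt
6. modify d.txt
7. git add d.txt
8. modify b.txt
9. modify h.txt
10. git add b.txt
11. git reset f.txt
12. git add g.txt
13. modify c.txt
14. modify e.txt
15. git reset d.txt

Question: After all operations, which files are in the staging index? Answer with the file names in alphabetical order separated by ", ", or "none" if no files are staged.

After op 1 (modify h.txt): modified={h.txt} staged={none}
After op 2 (git add h.txt): modified={none} staged={h.txt}
After op 3 (modify f.txt): modified={f.txt} staged={h.txt}
After op 4 (git add f.txt): modified={none} staged={f.txt, h.txt}
After op 5 (modify g.txt): modified={g.txt} staged={f.txt, h.txt}
After op 6 (modify d.txt): modified={d.txt, g.txt} staged={f.txt, h.txt}
After op 7 (git add d.txt): modified={g.txt} staged={d.txt, f.txt, h.txt}
After op 8 (modify b.txt): modified={b.txt, g.txt} staged={d.txt, f.txt, h.txt}
After op 9 (modify h.txt): modified={b.txt, g.txt, h.txt} staged={d.txt, f.txt, h.txt}
After op 10 (git add b.txt): modified={g.txt, h.txt} staged={b.txt, d.txt, f.txt, h.txt}
After op 11 (git reset f.txt): modified={f.txt, g.txt, h.txt} staged={b.txt, d.txt, h.txt}
After op 12 (git add g.txt): modified={f.txt, h.txt} staged={b.txt, d.txt, g.txt, h.txt}
After op 13 (modify c.txt): modified={c.txt, f.txt, h.txt} staged={b.txt, d.txt, g.txt, h.txt}
After op 14 (modify e.txt): modified={c.txt, e.txt, f.txt, h.txt} staged={b.txt, d.txt, g.txt, h.txt}
After op 15 (git reset d.txt): modified={c.txt, d.txt, e.txt, f.txt, h.txt} staged={b.txt, g.txt, h.txt}

Answer: b.txt, g.txt, h.txt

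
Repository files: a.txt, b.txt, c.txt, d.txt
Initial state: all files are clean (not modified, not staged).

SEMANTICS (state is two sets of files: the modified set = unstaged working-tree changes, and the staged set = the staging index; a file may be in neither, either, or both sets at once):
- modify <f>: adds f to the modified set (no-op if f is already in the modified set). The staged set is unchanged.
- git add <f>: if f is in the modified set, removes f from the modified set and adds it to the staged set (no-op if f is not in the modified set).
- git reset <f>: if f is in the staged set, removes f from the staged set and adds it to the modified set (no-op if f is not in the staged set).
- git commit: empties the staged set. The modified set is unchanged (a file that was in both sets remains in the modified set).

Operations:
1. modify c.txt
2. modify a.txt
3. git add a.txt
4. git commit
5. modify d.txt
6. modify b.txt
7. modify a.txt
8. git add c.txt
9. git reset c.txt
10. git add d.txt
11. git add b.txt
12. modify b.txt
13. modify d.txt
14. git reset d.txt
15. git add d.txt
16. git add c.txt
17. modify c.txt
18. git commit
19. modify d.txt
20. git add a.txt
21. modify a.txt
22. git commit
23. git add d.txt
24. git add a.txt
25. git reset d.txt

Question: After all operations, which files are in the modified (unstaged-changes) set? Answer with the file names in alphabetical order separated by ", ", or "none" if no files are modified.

After op 1 (modify c.txt): modified={c.txt} staged={none}
After op 2 (modify a.txt): modified={a.txt, c.txt} staged={none}
After op 3 (git add a.txt): modified={c.txt} staged={a.txt}
After op 4 (git commit): modified={c.txt} staged={none}
After op 5 (modify d.txt): modified={c.txt, d.txt} staged={none}
After op 6 (modify b.txt): modified={b.txt, c.txt, d.txt} staged={none}
After op 7 (modify a.txt): modified={a.txt, b.txt, c.txt, d.txt} staged={none}
After op 8 (git add c.txt): modified={a.txt, b.txt, d.txt} staged={c.txt}
After op 9 (git reset c.txt): modified={a.txt, b.txt, c.txt, d.txt} staged={none}
After op 10 (git add d.txt): modified={a.txt, b.txt, c.txt} staged={d.txt}
After op 11 (git add b.txt): modified={a.txt, c.txt} staged={b.txt, d.txt}
After op 12 (modify b.txt): modified={a.txt, b.txt, c.txt} staged={b.txt, d.txt}
After op 13 (modify d.txt): modified={a.txt, b.txt, c.txt, d.txt} staged={b.txt, d.txt}
After op 14 (git reset d.txt): modified={a.txt, b.txt, c.txt, d.txt} staged={b.txt}
After op 15 (git add d.txt): modified={a.txt, b.txt, c.txt} staged={b.txt, d.txt}
After op 16 (git add c.txt): modified={a.txt, b.txt} staged={b.txt, c.txt, d.txt}
After op 17 (modify c.txt): modified={a.txt, b.txt, c.txt} staged={b.txt, c.txt, d.txt}
After op 18 (git commit): modified={a.txt, b.txt, c.txt} staged={none}
After op 19 (modify d.txt): modified={a.txt, b.txt, c.txt, d.txt} staged={none}
After op 20 (git add a.txt): modified={b.txt, c.txt, d.txt} staged={a.txt}
After op 21 (modify a.txt): modified={a.txt, b.txt, c.txt, d.txt} staged={a.txt}
After op 22 (git commit): modified={a.txt, b.txt, c.txt, d.txt} staged={none}
After op 23 (git add d.txt): modified={a.txt, b.txt, c.txt} staged={d.txt}
After op 24 (git add a.txt): modified={b.txt, c.txt} staged={a.txt, d.txt}
After op 25 (git reset d.txt): modified={b.txt, c.txt, d.txt} staged={a.txt}

Answer: b.txt, c.txt, d.txt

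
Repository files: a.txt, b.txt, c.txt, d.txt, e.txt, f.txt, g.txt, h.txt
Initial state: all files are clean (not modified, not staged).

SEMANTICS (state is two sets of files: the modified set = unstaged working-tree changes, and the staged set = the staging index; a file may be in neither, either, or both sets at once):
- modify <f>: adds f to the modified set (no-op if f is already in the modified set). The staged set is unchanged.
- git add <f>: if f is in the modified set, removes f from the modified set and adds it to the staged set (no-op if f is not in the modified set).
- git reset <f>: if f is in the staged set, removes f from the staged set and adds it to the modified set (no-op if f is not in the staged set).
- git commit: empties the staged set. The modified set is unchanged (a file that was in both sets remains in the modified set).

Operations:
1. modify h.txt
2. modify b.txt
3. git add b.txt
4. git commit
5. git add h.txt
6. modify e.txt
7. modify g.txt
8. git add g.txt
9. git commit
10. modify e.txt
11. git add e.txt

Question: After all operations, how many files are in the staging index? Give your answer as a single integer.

After op 1 (modify h.txt): modified={h.txt} staged={none}
After op 2 (modify b.txt): modified={b.txt, h.txt} staged={none}
After op 3 (git add b.txt): modified={h.txt} staged={b.txt}
After op 4 (git commit): modified={h.txt} staged={none}
After op 5 (git add h.txt): modified={none} staged={h.txt}
After op 6 (modify e.txt): modified={e.txt} staged={h.txt}
After op 7 (modify g.txt): modified={e.txt, g.txt} staged={h.txt}
After op 8 (git add g.txt): modified={e.txt} staged={g.txt, h.txt}
After op 9 (git commit): modified={e.txt} staged={none}
After op 10 (modify e.txt): modified={e.txt} staged={none}
After op 11 (git add e.txt): modified={none} staged={e.txt}
Final staged set: {e.txt} -> count=1

Answer: 1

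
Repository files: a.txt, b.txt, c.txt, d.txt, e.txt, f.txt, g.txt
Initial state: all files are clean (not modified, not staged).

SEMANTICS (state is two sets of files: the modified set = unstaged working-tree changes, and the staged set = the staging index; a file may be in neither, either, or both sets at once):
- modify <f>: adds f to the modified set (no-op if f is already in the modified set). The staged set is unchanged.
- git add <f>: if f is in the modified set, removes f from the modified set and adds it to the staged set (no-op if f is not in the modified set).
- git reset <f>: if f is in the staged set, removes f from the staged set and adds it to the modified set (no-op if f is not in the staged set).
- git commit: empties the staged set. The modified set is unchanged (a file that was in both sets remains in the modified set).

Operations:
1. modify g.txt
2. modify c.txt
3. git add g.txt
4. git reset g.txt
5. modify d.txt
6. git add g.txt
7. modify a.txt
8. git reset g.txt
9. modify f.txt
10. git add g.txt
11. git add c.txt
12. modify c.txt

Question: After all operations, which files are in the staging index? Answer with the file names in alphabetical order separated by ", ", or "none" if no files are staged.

Answer: c.txt, g.txt

Derivation:
After op 1 (modify g.txt): modified={g.txt} staged={none}
After op 2 (modify c.txt): modified={c.txt, g.txt} staged={none}
After op 3 (git add g.txt): modified={c.txt} staged={g.txt}
After op 4 (git reset g.txt): modified={c.txt, g.txt} staged={none}
After op 5 (modify d.txt): modified={c.txt, d.txt, g.txt} staged={none}
After op 6 (git add g.txt): modified={c.txt, d.txt} staged={g.txt}
After op 7 (modify a.txt): modified={a.txt, c.txt, d.txt} staged={g.txt}
After op 8 (git reset g.txt): modified={a.txt, c.txt, d.txt, g.txt} staged={none}
After op 9 (modify f.txt): modified={a.txt, c.txt, d.txt, f.txt, g.txt} staged={none}
After op 10 (git add g.txt): modified={a.txt, c.txt, d.txt, f.txt} staged={g.txt}
After op 11 (git add c.txt): modified={a.txt, d.txt, f.txt} staged={c.txt, g.txt}
After op 12 (modify c.txt): modified={a.txt, c.txt, d.txt, f.txt} staged={c.txt, g.txt}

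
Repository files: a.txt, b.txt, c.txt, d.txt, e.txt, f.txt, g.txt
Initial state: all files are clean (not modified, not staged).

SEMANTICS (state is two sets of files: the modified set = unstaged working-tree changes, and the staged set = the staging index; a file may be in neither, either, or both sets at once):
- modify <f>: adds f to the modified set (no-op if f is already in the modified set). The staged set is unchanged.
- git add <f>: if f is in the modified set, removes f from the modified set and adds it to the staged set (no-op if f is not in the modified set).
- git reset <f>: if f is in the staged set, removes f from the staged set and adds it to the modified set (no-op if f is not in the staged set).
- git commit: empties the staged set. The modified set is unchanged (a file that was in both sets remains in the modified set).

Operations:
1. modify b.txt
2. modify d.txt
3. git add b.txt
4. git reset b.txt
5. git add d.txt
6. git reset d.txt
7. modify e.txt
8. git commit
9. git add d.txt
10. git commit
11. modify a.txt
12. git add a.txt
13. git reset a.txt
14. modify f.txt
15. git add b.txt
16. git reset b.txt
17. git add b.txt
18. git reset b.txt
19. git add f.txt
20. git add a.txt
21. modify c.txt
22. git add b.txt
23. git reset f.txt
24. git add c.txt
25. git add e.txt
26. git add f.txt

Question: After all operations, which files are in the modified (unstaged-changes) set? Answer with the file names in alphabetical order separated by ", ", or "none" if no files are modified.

After op 1 (modify b.txt): modified={b.txt} staged={none}
After op 2 (modify d.txt): modified={b.txt, d.txt} staged={none}
After op 3 (git add b.txt): modified={d.txt} staged={b.txt}
After op 4 (git reset b.txt): modified={b.txt, d.txt} staged={none}
After op 5 (git add d.txt): modified={b.txt} staged={d.txt}
After op 6 (git reset d.txt): modified={b.txt, d.txt} staged={none}
After op 7 (modify e.txt): modified={b.txt, d.txt, e.txt} staged={none}
After op 8 (git commit): modified={b.txt, d.txt, e.txt} staged={none}
After op 9 (git add d.txt): modified={b.txt, e.txt} staged={d.txt}
After op 10 (git commit): modified={b.txt, e.txt} staged={none}
After op 11 (modify a.txt): modified={a.txt, b.txt, e.txt} staged={none}
After op 12 (git add a.txt): modified={b.txt, e.txt} staged={a.txt}
After op 13 (git reset a.txt): modified={a.txt, b.txt, e.txt} staged={none}
After op 14 (modify f.txt): modified={a.txt, b.txt, e.txt, f.txt} staged={none}
After op 15 (git add b.txt): modified={a.txt, e.txt, f.txt} staged={b.txt}
After op 16 (git reset b.txt): modified={a.txt, b.txt, e.txt, f.txt} staged={none}
After op 17 (git add b.txt): modified={a.txt, e.txt, f.txt} staged={b.txt}
After op 18 (git reset b.txt): modified={a.txt, b.txt, e.txt, f.txt} staged={none}
After op 19 (git add f.txt): modified={a.txt, b.txt, e.txt} staged={f.txt}
After op 20 (git add a.txt): modified={b.txt, e.txt} staged={a.txt, f.txt}
After op 21 (modify c.txt): modified={b.txt, c.txt, e.txt} staged={a.txt, f.txt}
After op 22 (git add b.txt): modified={c.txt, e.txt} staged={a.txt, b.txt, f.txt}
After op 23 (git reset f.txt): modified={c.txt, e.txt, f.txt} staged={a.txt, b.txt}
After op 24 (git add c.txt): modified={e.txt, f.txt} staged={a.txt, b.txt, c.txt}
After op 25 (git add e.txt): modified={f.txt} staged={a.txt, b.txt, c.txt, e.txt}
After op 26 (git add f.txt): modified={none} staged={a.txt, b.txt, c.txt, e.txt, f.txt}

Answer: none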